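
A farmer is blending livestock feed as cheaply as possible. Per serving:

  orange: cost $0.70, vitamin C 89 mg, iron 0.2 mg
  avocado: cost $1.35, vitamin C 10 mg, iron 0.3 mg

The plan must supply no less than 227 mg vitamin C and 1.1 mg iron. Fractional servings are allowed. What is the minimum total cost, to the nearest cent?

For a min-cost LP with two ≥-constraints, a basic feasible solution has at most two positive variables.
orange only: max(227/89, 1.1/0.2) = 5.5 servings → $3.85.
avocado only: max(227/10, 1.1/0.3) = 22.7 servings → $30.64.
orange + avocado with both tight: 2.312 servings and 2.126 servings → $4.49.
The minimum over all feasible corners is $3.85.

$3.85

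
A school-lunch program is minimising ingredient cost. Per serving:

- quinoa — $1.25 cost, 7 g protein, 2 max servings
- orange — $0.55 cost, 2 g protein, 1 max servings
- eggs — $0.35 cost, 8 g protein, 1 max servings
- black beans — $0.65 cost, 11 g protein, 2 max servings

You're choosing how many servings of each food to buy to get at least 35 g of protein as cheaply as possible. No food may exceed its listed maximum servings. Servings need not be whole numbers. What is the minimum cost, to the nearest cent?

$2.54

Cost per g of protein: eggs $0.0437, black beans $0.0591, quinoa $0.1786, orange $0.2750.
Take 1 serving of eggs: +8.0 g protein for $0.35 (total $0.35, still need 27.0 g).
Take 2 servings of black beans: +22.0 g protein for $1.30 (total $1.65, still need 5.0 g).
Take 0.7143 servings of quinoa: +5.0 g protein for $0.89 (total $2.54, still need 0.0 g).
Greedy by cheapest-per-g is optimal for a single linear constraint, so the minimum cost is $2.54.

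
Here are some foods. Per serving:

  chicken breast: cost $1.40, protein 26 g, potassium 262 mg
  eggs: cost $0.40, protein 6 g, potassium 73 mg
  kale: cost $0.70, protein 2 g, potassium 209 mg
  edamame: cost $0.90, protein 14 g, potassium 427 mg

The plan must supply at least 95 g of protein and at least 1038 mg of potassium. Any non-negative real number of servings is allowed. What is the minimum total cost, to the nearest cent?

For a min-cost LP with two ≥-constraints, a basic feasible solution has at most two positive variables.
chicken breast only: max(95/26, 1038/262) = 3.962 servings → $5.55.
eggs only: max(95/6, 1038/73) = 15.83 servings → $6.33.
kale only: max(95/2, 1038/209) = 47.5 servings → $33.25.
edamame only: max(95/14, 1038/427) = 6.786 servings → $6.11.
chicken breast + eggs with both tight: 2.169 servings and 6.436 servings → $5.61.
chicken breast + kale with both tight: 3.621 servings and 0.4273 servings → $5.37.
chicken breast + edamame with both tight: 3.502 servings and 0.2822 servings → $5.16.
eggs + kale: the both-tight solution has a negative serving — not a feasible corner.
eggs + edamame: the both-tight solution has a negative serving — not a feasible corner.
kale + edamame with both targets exact would need a negative amount; discard.
The minimum over all feasible corners is $5.16.

$5.16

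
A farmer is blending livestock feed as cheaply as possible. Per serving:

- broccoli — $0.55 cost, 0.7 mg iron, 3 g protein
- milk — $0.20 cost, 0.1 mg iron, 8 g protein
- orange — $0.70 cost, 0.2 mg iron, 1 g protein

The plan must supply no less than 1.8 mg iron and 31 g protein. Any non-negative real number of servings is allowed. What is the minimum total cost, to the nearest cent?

$1.79

broccoli only: max(1.8/0.7, 31/3) = 10.33 servings → $5.68.
milk only: max(1.8/0.1, 31/8) = 18 servings → $3.60.
orange only: max(1.8/0.2, 31/1) = 31 servings → $21.70.
broccoli + milk with both tight: 2.132 servings and 3.075 servings → $1.79.
broccoli + orange with both targets exact would need a negative amount; discard.
milk + orange with both tight: 2.933 servings and 7.533 servings → $5.86.
The minimum over all feasible corners is $1.79.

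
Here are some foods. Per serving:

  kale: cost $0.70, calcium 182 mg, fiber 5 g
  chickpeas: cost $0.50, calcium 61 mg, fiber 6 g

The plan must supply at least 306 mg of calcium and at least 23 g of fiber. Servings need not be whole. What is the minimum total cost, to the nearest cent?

Check every corner: each single food scaled to meet both minima, and each pair solved so both constraints bind.
kale only: max(306/182, 23/5) = 4.6 servings → $3.22.
chickpeas only: max(306/61, 23/6) = 5.016 servings → $2.51.
kale + chickpeas with both tight: 0.5502 servings and 3.375 servings → $2.07.
Cheapest feasible corner: $2.07.

$2.07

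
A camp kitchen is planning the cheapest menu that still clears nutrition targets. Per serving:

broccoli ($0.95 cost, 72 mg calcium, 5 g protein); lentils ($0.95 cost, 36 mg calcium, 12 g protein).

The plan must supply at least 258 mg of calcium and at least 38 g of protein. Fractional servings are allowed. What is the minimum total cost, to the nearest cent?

The cheapest plan sits at a corner of the feasible region — with two constraints it uses at most two foods.
broccoli only: max(258/72, 38/5) = 7.6 servings → $7.22.
lentils only: max(258/36, 38/12) = 7.167 servings → $6.81.
broccoli + lentils with both tight: 2.526 servings and 2.114 servings → $4.41.
So the least-cost plan costs $4.41.

$4.41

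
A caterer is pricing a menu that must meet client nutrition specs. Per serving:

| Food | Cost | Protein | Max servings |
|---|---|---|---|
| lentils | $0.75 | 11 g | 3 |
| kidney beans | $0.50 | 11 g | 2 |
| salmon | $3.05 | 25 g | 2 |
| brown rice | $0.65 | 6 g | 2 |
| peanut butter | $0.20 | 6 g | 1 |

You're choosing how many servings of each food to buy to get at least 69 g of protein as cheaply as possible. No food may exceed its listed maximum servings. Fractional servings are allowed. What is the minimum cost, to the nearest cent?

$4.32

Cost per g of protein: peanut butter $0.0333, kidney beans $0.0455, lentils $0.0682, brown rice $0.1083, salmon $0.1220.
Take 1 serving of peanut butter: +6.0 g protein for $0.20 (total $0.20, still need 63.0 g).
Take 2 servings of kidney beans: +22.0 g protein for $1.00 (total $1.20, still need 41.0 g).
Take 3 servings of lentils: +33.0 g protein for $2.25 (total $3.45, still need 8.0 g).
Take 1.333 servings of brown rice: +8.0 g protein for $0.87 (total $4.32, still need 0.0 g).
Filling from the cheapest source first is optimal under one linear minimum: $4.32.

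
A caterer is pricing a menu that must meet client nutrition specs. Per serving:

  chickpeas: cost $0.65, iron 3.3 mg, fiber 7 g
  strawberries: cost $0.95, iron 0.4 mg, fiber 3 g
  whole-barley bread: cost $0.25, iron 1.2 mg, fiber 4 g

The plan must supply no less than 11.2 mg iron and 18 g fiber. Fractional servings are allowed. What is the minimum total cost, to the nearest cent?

With two linear requirements the optimum uses one or two foods; enumerate the corners.
chickpeas only: max(11.2/3.3, 18/7) = 3.394 servings → $2.21.
strawberries only: max(11.2/0.4, 18/3) = 28 servings → $26.60.
whole-barley bread only: max(11.2/1.2, 18/4) = 9.333 servings → $2.33.
chickpeas + strawberries with both targets exact would need a negative amount; discard.
chickpeas + whole-barley bread: the both-tight solution has a negative serving — not a feasible corner.
strawberries + whole-barley bread with both targets exact would need a negative amount; discard.
Cheapest feasible corner: $2.21.

$2.21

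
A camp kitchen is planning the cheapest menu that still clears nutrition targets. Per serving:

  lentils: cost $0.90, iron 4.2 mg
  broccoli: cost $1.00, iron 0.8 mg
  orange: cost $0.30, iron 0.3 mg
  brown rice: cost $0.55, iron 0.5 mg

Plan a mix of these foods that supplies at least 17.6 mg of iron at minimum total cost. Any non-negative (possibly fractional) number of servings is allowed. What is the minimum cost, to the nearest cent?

$3.77

Cost per mg of iron: lentils $0.2143, orange $1.0000, brown rice $1.1000, broccoli $1.2500.
With no serving limits, use only lentils: 17.6 mg / 4.2 mg = 4.19 servings × $0.90 = $3.77.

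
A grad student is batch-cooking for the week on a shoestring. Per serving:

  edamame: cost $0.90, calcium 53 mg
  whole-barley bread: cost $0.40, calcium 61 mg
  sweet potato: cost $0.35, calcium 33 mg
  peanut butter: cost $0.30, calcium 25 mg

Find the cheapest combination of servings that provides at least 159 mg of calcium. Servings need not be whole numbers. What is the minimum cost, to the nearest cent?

Cost per mg of calcium: whole-barley bread $0.0066, sweet potato $0.0106, peanut butter $0.0120, edamame $0.0170.
With no serving limits, use only whole-barley bread: 159 mg / 61 mg = 2.607 servings × $0.40 = $1.04.

$1.04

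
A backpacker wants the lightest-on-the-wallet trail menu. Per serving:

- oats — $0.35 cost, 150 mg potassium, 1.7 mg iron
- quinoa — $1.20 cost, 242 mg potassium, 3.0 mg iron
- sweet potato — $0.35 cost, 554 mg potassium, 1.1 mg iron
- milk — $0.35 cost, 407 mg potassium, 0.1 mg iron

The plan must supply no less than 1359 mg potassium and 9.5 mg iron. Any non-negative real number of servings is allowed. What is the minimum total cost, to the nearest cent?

$2.10

At the optimum either one food covers both requirements or two foods hit both targets exactly; no other combination can be cheaper.
oats only: max(1359/150, 9.5/1.7) = 9.06 servings → $3.17.
quinoa only: max(1359/242, 9.5/3.0) = 5.616 servings → $6.74.
sweet potato only: max(1359/554, 9.5/1.1) = 8.636 servings → $3.02.
milk only: max(1359/407, 9.5/0.1) = 95 servings → $33.25.
oats + quinoa with both targets exact would need a negative amount; discard.
oats + sweet potato with both tight: 4.851 servings and 1.14 servings → $2.10.
oats + milk with both tight: 5.511 servings and 1.308 servings → $2.39.
quinoa + sweet potato with both tight: 2.7 servings and 1.274 servings → $3.69.
quinoa + milk with both tight: 3.117 servings and 1.486 servings → $4.26.
sweet potato + milk: the both-tight solution has a negative serving — not a feasible corner.
So the least-cost plan costs $2.10.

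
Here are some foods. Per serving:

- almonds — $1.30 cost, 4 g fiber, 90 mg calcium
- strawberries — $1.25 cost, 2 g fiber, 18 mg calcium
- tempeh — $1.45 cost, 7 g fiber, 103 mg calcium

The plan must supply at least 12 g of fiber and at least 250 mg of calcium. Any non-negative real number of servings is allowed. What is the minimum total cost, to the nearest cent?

$3.52

For a min-cost LP with two ≥-constraints, a basic feasible solution has at most two positive variables.
almonds only: max(12/4, 250/90) = 3 servings → $3.90.
strawberries only: max(12/2, 250/18) = 13.89 servings → $17.36.
tempeh only: max(12/7, 250/103) = 2.427 servings → $3.52.
almonds + strawberries with both tight: 2.63 servings and 0.7407 servings → $4.34.
almonds + tempeh with both tight: 2.358 servings and 0.367 servings → $3.60.
strawberries + tempeh: intersection lies outside the first quadrant.
Cheapest feasible corner: $3.52.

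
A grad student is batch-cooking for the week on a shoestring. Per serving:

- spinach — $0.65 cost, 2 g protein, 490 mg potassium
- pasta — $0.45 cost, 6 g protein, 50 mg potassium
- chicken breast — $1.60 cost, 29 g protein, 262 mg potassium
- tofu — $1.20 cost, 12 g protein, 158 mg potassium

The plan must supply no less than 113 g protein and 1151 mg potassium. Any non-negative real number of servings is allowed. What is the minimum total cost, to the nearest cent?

$6.38

Two binding constraints pin down two serving amounts, so the optimal mix uses at most two foods. The candidates are each food alone (scaled to the tighter of protein/potassium) and each pair with both constraints tight.
spinach only: max(113/2, 1151/490) = 56.5 servings → $36.73.
pasta only: max(113/6, 1151/50) = 23.02 servings → $10.36.
chicken breast only: max(113/29, 1151/262) = 4.393 servings → $7.03.
tofu only: max(113/12, 1151/158) = 9.417 servings → $11.30.
spinach + pasta with both tight: 0.4423 servings and 18.69 servings → $8.70.
spinach + chicken breast with both tight: 0.2757 servings and 3.878 servings → $6.38.
spinach + tofu: the both-tight solution has a negative serving — not a feasible corner.
pasta + chicken breast: intersection lies outside the first quadrant.
pasta + tofu with both tight: 11.61 servings and 3.609 servings → $9.56.
chicken breast + tofu with both tight: 2.811 servings and 2.624 servings → $7.65.
So the least-cost plan costs $6.38.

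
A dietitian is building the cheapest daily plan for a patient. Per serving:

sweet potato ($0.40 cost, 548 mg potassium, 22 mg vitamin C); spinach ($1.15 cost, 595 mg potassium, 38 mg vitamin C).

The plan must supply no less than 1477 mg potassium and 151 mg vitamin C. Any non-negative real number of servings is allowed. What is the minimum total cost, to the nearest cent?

With two linear requirements the optimum uses one or two foods; enumerate the corners.
sweet potato only: max(1477/548, 151/22) = 6.864 servings → $2.75.
spinach only: max(1477/595, 151/38) = 3.974 servings → $4.57.
sweet potato + spinach with both targets exact would need a negative amount; discard.
The minimum over all feasible corners is $2.75.

$2.75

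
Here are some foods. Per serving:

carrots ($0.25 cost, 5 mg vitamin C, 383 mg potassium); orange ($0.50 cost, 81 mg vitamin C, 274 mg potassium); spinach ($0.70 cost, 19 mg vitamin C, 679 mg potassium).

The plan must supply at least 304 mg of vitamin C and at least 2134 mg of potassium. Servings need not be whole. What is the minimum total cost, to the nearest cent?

$2.54

Check every corner: each single food scaled to meet both minima, and each pair solved so both constraints bind.
carrots only: max(304/5, 2134/383) = 60.8 servings → $15.20.
orange only: max(304/81, 2134/274) = 7.788 servings → $3.89.
spinach only: max(304/19, 2134/679) = 16 servings → $11.20.
carrots + orange with both tight: 3.02 servings and 3.567 servings → $2.54.
carrots + spinach: the both-tight solution has a negative serving — not a feasible corner.
orange + spinach with both tight: 3.331 servings and 1.799 servings → $2.92.
So the least-cost plan costs $2.54.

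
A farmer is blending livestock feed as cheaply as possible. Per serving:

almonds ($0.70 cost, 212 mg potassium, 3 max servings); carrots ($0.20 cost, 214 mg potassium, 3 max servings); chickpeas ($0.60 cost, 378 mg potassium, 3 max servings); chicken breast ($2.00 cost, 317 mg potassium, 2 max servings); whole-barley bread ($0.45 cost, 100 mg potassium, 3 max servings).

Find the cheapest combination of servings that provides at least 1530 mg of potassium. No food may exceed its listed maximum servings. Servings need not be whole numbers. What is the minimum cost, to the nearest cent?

Cost per mg of potassium: carrots $0.0009, chickpeas $0.0016, almonds $0.0033, whole-barley bread $0.0045, chicken breast $0.0063.
Take 3 servings of carrots: +642.0 mg potassium for $0.60 (total $0.60, still need 888.0 mg).
Take 2.349 servings of chickpeas: +888.0 mg potassium for $1.41 (total $2.01, still need 0.0 mg).
Greedy by cheapest-per-mg is optimal for a single linear constraint, so the minimum cost is $2.01.

$2.01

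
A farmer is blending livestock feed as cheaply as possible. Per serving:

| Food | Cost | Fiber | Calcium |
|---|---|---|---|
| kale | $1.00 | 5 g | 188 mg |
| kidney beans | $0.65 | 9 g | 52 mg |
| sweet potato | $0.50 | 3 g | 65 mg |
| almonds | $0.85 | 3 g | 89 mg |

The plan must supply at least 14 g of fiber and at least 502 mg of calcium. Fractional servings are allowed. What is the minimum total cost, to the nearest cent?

kale only: max(14/5, 502/188) = 2.8 servings → $2.80.
kidney beans only: max(14/9, 502/52) = 9.654 servings → $6.28.
sweet potato only: max(14/3, 502/65) = 7.723 servings → $3.86.
almonds only: max(14/3, 502/89) = 5.64 servings → $4.79.
kale + kidney beans with both tight: 2.647 servings and 0.0852 servings → $2.70.
kale + sweet potato with both tight: 2.494 servings and 0.5105 servings → $2.75.
kale + almonds with both tight: 2.185 servings and 1.025 servings → $3.06.
kidney beans + sweet potato: the both-tight solution has a negative serving — not a feasible corner.
kidney beans + almonds: the both-tight solution has a negative serving — not a feasible corner.
sweet potato + almonds with both targets exact would need a negative amount; discard.
So the least-cost plan costs $2.70.

$2.70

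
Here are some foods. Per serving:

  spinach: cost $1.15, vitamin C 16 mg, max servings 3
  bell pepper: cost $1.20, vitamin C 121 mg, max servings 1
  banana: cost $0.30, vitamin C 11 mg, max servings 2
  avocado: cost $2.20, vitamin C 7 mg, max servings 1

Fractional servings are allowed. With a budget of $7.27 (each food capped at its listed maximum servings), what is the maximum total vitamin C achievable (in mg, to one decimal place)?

Vitamin C per dollar: bell pepper 100.8, banana 36.67, spinach 13.91, avocado 3.182.
Take 1 serving of bell pepper: spends $1.20, +121.0 mg vitamin C (running total 121.0 mg).
Take 2 servings of banana: spends $0.60, +22.0 mg vitamin C (running total 143.0 mg).
Take 3 servings of spinach: spends $3.45, +48.0 mg vitamin C (running total 191.0 mg).
Take 0.9182 servings of avocado: spends $2.02, +6.4 mg vitamin C (running total 197.4 mg).
Greedy by best ratio exhausts the cost allowance optimally: 197.4 mg.

197.4 mg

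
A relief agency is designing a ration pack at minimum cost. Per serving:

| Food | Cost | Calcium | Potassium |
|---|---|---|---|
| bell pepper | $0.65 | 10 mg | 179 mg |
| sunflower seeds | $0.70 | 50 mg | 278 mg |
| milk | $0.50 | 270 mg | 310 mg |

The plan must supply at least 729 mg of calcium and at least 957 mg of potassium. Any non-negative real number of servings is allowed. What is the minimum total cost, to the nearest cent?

Check every corner: each single food scaled to meet both minima, and each pair solved so both constraints bind.
bell pepper only: max(729/10, 957/179) = 72.9 servings → $47.38.
sunflower seeds only: max(729/50, 957/278) = 14.58 servings → $10.21.
milk only: max(729/270, 957/310) = 3.087 servings → $1.54.
bell pepper + sunflower seeds with both targets exact would need a negative amount; discard.
bell pepper + milk with both tight: 0.7163 servings and 2.673 servings → $1.80.
sunflower seeds + milk with both tight: 0.544 servings and 2.599 servings → $1.68.
The minimum over all feasible corners is $1.54.

$1.54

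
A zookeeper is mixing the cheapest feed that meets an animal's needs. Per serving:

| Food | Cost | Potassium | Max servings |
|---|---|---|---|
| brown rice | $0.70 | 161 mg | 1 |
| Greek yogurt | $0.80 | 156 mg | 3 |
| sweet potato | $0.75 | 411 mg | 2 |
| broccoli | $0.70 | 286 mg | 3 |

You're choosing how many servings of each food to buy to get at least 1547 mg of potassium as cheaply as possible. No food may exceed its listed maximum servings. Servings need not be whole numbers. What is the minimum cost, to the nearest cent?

Cost per mg of potassium: sweet potato $0.0018, broccoli $0.0024, brown rice $0.0043, Greek yogurt $0.0051.
Take 2 servings of sweet potato: +822.0 mg potassium for $1.50 (total $1.50, still need 725.0 mg).
Take 2.535 servings of broccoli: +725.0 mg potassium for $1.77 (total $3.27, still need 0.0 mg).
Greedy by cheapest-per-mg is optimal for a single linear constraint, so the minimum cost is $3.27.

$3.27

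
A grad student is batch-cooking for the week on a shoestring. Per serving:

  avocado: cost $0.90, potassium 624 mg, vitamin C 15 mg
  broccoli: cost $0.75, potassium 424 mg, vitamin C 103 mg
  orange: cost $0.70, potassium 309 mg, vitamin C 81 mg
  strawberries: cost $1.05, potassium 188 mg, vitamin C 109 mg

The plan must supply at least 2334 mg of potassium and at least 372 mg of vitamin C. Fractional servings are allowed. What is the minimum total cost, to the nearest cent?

At the optimum either one food covers both requirements or two foods hit both targets exactly; no other combination can be cheaper.
avocado only: max(2334/624, 372/15) = 24.8 servings → $22.32.
broccoli only: max(2334/424, 372/103) = 5.505 servings → $4.13.
orange only: max(2334/309, 372/81) = 7.553 servings → $5.29.
strawberries only: max(2334/188, 372/109) = 12.41 servings → $13.04.
avocado + broccoli with both tight: 1.428 servings and 3.404 servings → $3.84.
avocado + orange with both tight: 1.614 servings and 4.294 servings → $4.46.
avocado + strawberries with both tight: 2.829 servings and 3.023 servings → $5.72.
broccoli + orange: intersection lies outside the first quadrant.
broccoli + strawberries with both targets exact would need a negative amount; discard.
orange + strawberries with both targets exact would need a negative amount; discard.
So the least-cost plan costs $3.84.

$3.84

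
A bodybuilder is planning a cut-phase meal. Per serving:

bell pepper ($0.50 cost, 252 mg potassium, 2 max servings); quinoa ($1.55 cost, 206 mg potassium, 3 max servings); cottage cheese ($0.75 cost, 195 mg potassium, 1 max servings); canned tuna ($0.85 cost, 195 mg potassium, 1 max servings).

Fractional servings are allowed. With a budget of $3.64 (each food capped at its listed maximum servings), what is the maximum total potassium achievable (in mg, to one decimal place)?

1032.2 mg

Potassium per dollar: bell pepper 504, cottage cheese 260, canned tuna 229.4, quinoa 132.9.
Take 2 servings of bell pepper: spends $1.00, +504.0 mg potassium (running total 504.0 mg).
Take 1 serving of cottage cheese: spends $0.75, +195.0 mg potassium (running total 699.0 mg).
Take 1 serving of canned tuna: spends $0.85, +195.0 mg potassium (running total 894.0 mg).
Take 0.671 servings of quinoa: spends $1.04, +138.2 mg potassium (running total 1032.2 mg).
Greedy by best ratio exhausts the cost allowance optimally: 1032.2 mg.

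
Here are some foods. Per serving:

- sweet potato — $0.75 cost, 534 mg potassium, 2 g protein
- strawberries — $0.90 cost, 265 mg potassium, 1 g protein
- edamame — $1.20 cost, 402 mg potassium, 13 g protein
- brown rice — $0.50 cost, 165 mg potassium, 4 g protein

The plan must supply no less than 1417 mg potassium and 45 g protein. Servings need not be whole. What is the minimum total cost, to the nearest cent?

The cheapest plan sits at a corner of the feasible region — with two constraints it uses at most two foods.
sweet potato only: max(1417/534, 45/2) = 22.5 servings → $16.88.
strawberries only: max(1417/265, 45/1) = 45 servings → $40.50.
edamame only: max(1417/402, 45/13) = 3.525 servings → $4.23.
brown rice only: max(1417/165, 45/4) = 11.25 servings → $5.62.
sweet potato + strawberries: intersection lies outside the first quadrant.
sweet potato + edamame with both tight: 0.05393 servings and 3.453 servings → $4.18.
sweet potato + brown rice: intersection lies outside the first quadrant.
strawberries + edamame with both tight: 0.1088 servings and 3.453 servings → $4.24.
strawberries + brown rice: intersection lies outside the first quadrant.
edamame + brown rice with both tight: 3.272 servings and 0.6164 servings → $4.23.
The minimum over all feasible corners is $4.18.

$4.18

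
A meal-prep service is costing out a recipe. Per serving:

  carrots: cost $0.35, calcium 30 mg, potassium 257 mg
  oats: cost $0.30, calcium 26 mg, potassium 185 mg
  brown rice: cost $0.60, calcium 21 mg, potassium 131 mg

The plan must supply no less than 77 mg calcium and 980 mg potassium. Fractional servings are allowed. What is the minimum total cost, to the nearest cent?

$1.33

With two linear requirements the optimum uses one or two foods; enumerate the corners.
carrots only: max(77/30, 980/257) = 3.813 servings → $1.33.
oats only: max(77/26, 980/185) = 5.297 servings → $1.59.
brown rice only: max(77/21, 980/131) = 7.481 servings → $4.49.
carrots + oats: the both-tight solution has a negative serving — not a feasible corner.
carrots + brown rice: the both-tight solution has a negative serving — not a feasible corner.
oats + brown rice: the both-tight solution has a negative serving — not a feasible corner.
The minimum over all feasible corners is $1.33.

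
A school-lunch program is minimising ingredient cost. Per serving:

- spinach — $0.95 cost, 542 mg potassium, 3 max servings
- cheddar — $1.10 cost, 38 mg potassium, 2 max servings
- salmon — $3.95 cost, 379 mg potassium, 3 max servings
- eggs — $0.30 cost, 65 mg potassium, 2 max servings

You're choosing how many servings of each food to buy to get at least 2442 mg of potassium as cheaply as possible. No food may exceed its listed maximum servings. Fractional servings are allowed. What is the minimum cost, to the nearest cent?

Cost per mg of potassium: spinach $0.0018, eggs $0.0046, salmon $0.0104, cheddar $0.0289.
Take 3 servings of spinach: +1626.0 mg potassium for $2.85 (total $2.85, still need 816.0 mg).
Take 2 servings of eggs: +130.0 mg potassium for $0.60 (total $3.45, still need 686.0 mg).
Take 1.81 servings of salmon: +686.0 mg potassium for $7.15 (total $10.60, still need 0.0 mg).
Filling from the cheapest source first is optimal under one linear minimum: $10.60.

$10.60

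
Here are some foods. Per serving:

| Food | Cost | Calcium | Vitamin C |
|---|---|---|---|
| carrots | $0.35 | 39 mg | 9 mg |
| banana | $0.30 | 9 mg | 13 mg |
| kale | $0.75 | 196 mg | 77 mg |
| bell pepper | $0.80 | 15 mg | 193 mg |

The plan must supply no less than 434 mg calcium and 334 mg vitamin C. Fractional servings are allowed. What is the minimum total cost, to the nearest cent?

Check every corner: each single food scaled to meet both minima, and each pair solved so both constraints bind.
carrots only: max(434/39, 334/9) = 37.11 servings → $12.99.
banana only: max(434/9, 334/13) = 48.22 servings → $14.47.
kale only: max(434/196, 334/77) = 4.338 servings → $3.25.
bell pepper only: max(434/15, 334/193) = 28.93 servings → $23.15.
carrots + banana with both tight: 6.188 servings and 21.41 servings → $8.59.
carrots + kale: intersection lies outside the first quadrant.
carrots + bell pepper with both tight: 10.65 servings and 1.234 servings → $4.72.
banana + kale with both tight: 17.28 servings and 1.421 servings → $6.25.
banana + bell pepper: intersection lies outside the first quadrant.
kale + bell pepper with both tight: 2.147 servings and 0.8738 servings → $2.31.
So the least-cost plan costs $2.31.

$2.31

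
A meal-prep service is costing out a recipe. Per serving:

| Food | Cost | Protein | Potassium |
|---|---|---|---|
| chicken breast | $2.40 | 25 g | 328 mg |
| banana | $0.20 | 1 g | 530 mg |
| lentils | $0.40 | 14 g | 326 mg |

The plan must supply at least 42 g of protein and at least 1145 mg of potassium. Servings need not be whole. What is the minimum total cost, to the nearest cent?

The cheapest plan sits at a corner of the feasible region — with two constraints it uses at most two foods.
chicken breast only: max(42/25, 1145/328) = 3.491 servings → $8.38.
banana only: max(42/1, 1145/530) = 42 servings → $8.40.
lentils only: max(42/14, 1145/326) = 3.512 servings → $1.40.
chicken breast + banana with both tight: 1.634 servings and 1.149 servings → $4.15.
chicken breast + lentils: intersection lies outside the first quadrant.
banana + lentils with both tight: 0.3296 servings and 2.976 servings → $1.26.
The minimum over all feasible corners is $1.26.

$1.26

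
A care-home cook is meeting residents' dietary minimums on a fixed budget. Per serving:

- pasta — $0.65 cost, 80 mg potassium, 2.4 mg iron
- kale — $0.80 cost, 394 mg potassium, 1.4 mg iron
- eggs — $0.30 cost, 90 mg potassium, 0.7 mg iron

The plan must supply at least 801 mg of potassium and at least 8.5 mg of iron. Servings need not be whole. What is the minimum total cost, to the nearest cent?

$2.93

At the optimum either one food covers both requirements or two foods hit both targets exactly; no other combination can be cheaper.
pasta only: max(801/80, 8.5/2.4) = 10.01 servings → $6.51.
kale only: max(801/394, 8.5/1.4) = 6.071 servings → $4.86.
eggs only: max(801/90, 8.5/0.7) = 12.14 servings → $3.64.
pasta + kale with both tight: 2.672 servings and 1.49 servings → $2.93.
pasta + eggs with both tight: 1.277 servings and 7.765 servings → $3.16.
kale + eggs with both targets exact would need a negative amount; discard.
Cheapest feasible corner: $2.93.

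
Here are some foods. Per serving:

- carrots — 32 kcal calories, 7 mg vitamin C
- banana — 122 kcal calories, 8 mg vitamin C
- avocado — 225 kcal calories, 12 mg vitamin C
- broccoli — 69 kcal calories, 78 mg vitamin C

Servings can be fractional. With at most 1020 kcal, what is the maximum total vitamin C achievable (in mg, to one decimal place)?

1153.0 mg

Vitamin C per kcal: broccoli 1.13, carrots 0.2188, banana 0.06557, avocado 0.05333.
With no serving limits, spend the whole calories allowance on broccoli: 1020 kcal / 69 kcal × 78 mg = 1153.0 mg.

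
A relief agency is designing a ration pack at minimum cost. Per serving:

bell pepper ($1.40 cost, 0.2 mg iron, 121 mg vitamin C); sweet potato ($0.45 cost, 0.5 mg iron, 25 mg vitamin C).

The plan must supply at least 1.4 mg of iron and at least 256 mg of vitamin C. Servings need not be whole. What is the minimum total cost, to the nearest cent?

A basic optimal solution has at most two foods positive. Try each food alone and each pair with both targets met exactly.
bell pepper only: max(1.4/0.2, 256/121) = 7 servings → $9.80.
sweet potato only: max(1.4/0.5, 256/25) = 10.24 servings → $4.61.
bell pepper + sweet potato with both tight: 1.676 servings and 2.13 servings → $3.30.
The minimum over all feasible corners is $3.30.

$3.30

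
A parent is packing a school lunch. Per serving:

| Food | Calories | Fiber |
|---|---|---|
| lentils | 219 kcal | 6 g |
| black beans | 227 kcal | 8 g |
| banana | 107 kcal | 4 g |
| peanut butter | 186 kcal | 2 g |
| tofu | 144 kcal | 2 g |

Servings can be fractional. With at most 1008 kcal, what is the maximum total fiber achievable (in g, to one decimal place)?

37.7 g

Fiber per kcal: banana 0.03738, black beans 0.03524, lentils 0.0274, tofu 0.01389, peanut butter 0.01075.
With no serving limits, spend the whole calories allowance on banana: 1008 kcal / 107 kcal × 4 g = 37.7 g.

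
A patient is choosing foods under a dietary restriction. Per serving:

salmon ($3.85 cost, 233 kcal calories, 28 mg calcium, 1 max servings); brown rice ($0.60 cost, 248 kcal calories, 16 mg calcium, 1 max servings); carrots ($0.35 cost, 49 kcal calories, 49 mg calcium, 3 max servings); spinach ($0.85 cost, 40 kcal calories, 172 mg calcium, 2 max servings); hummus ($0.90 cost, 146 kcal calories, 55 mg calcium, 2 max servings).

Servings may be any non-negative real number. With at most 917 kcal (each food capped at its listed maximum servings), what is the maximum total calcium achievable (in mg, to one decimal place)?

639.6 mg

Calcium per kcal: spinach 4.3, carrots 1, hummus 0.3767, salmon 0.1202, brown rice 0.06452.
Take 2 servings of spinach: uses 80 kcal, +344.0 mg calcium (running total 344.0 mg).
Take 3 servings of carrots: uses 147 kcal, +147.0 mg calcium (running total 491.0 mg).
Take 2 servings of hummus: uses 292 kcal, +110.0 mg calcium (running total 601.0 mg).
Take 1 serving of salmon: uses 233 kcal, +28.0 mg calcium (running total 629.0 mg).
Take 0.6653 servings of brown rice: uses 165 kcal, +10.6 mg calcium (running total 639.6 mg).
Filling greedily by calcium-per-kcal is optimal for one linear limit, giving 639.6 mg.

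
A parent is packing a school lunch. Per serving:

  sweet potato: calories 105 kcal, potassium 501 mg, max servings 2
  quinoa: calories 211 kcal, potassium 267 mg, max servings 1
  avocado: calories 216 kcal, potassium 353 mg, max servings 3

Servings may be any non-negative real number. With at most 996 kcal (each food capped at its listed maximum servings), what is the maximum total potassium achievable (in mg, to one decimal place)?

2235.6 mg

Potassium per kcal: sweet potato 4.771, avocado 1.634, quinoa 1.265.
Take 2 servings of sweet potato: uses 210 kcal, +1002.0 mg potassium (running total 1002.0 mg).
Take 3 servings of avocado: uses 648 kcal, +1059.0 mg potassium (running total 2061.0 mg).
Take 0.654 servings of quinoa: uses 138 kcal, +174.6 mg potassium (running total 2235.6 mg).
Filling greedily by potassium-per-kcal is optimal for one linear limit, giving 2235.6 mg.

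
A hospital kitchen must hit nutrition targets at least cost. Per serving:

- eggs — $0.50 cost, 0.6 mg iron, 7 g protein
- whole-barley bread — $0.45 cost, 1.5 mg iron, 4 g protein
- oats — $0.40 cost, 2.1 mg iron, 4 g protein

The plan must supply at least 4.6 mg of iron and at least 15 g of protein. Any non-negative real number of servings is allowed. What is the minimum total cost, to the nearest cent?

$1.29

An LP optimum is at a vertex; with two nutrient constraints at most two foods are used. Check each candidate.
eggs only: max(4.6/0.6, 15/7) = 7.667 servings → $3.83.
whole-barley bread only: max(4.6/1.5, 15/4) = 3.75 servings → $1.69.
oats only: max(4.6/2.1, 15/4) = 3.75 servings → $1.50.
eggs + whole-barley bread with both tight: 0.5062 servings and 2.864 servings → $1.54.
eggs + oats with both tight: 1.065 servings and 1.886 servings → $1.29.
whole-barley bread + oats with both targets exact would need a negative amount; discard.
So the least-cost plan costs $1.29.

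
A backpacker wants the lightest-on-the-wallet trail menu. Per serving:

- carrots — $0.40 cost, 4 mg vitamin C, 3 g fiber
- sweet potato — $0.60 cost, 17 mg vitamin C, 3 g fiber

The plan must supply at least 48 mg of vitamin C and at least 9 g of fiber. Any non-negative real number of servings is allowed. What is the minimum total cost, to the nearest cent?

$1.75

Compare the cost at each extreme point of the feasible region.
carrots only: max(48/4, 9/3) = 12 servings → $4.80.
sweet potato only: max(48/17, 9/3) = 3 servings → $1.80.
carrots + sweet potato with both tight: 0.2308 servings and 2.769 servings → $1.75.
Cheapest feasible corner: $1.75.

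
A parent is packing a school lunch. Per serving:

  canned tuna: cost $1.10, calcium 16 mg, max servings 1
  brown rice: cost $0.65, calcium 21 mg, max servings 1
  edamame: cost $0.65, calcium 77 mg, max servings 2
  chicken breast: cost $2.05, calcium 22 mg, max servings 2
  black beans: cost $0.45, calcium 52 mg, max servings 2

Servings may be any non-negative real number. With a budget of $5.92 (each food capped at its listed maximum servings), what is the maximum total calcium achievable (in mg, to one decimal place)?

Calcium per dollar: edamame 118.5, black beans 115.6, brown rice 32.31, canned tuna 14.55, chicken breast 10.73.
Take 2 servings of edamame: spends $1.30, +154.0 mg calcium (running total 154.0 mg).
Take 2 servings of black beans: spends $0.90, +104.0 mg calcium (running total 258.0 mg).
Take 1 serving of brown rice: spends $0.65, +21.0 mg calcium (running total 279.0 mg).
Take 1 serving of canned tuna: spends $1.10, +16.0 mg calcium (running total 295.0 mg).
Take 0.961 servings of chicken breast: spends $1.97, +21.1 mg calcium (running total 316.1 mg).
Filling greedily by calcium-per-dollar is optimal for one linear limit, giving 316.1 mg.

316.1 mg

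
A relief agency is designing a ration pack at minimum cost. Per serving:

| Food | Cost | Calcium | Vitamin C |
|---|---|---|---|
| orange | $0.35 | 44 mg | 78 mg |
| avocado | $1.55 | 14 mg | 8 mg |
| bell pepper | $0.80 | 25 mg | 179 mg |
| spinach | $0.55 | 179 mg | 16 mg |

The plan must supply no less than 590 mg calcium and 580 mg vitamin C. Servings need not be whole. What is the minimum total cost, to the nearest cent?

$3.34

The cheapest plan sits at a corner of the feasible region — with two constraints it uses at most two foods.
orange only: max(590/44, 580/78) = 13.41 servings → $4.69.
avocado only: max(590/14, 580/8) = 72.5 servings → $112.38.
bell pepper only: max(590/25, 580/179) = 23.6 servings → $18.88.
spinach only: max(590/179, 580/16) = 36.25 servings → $19.94.
orange + avocado with both tight: 4.595 servings and 27.7 servings → $44.55.
orange + bell pepper: the both-tight solution has a negative serving — not a feasible corner.
orange + spinach with both tight: 7.119 servings and 1.546 servings → $3.34.
avocado + bell pepper with both tight: 39.51 servings and 1.474 servings → $62.42.
avocado + spinach: intersection lies outside the first quadrant.
bell pepper + spinach with both tight: 2.983 servings and 2.879 servings → $3.97.
Cheapest feasible corner: $3.34.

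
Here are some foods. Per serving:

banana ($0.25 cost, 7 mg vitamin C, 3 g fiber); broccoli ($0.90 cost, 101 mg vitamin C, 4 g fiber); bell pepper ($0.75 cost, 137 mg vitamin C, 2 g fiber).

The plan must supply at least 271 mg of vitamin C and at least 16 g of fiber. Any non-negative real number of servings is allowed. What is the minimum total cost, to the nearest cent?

$2.36

Minimising a linear cost over {vitamin C ≥ 271, fiber ≥ 16, servings ≥ 0} — the optimum is at a vertex, using one or two foods.
banana only: max(271/7, 16/3) = 38.71 servings → $9.68.
broccoli only: max(271/101, 16/4) = 4 servings → $3.60.
bell pepper only: max(271/137, 16/2) = 8 servings → $6.00.
banana + broccoli with both tight: 1.935 servings and 2.549 servings → $2.78.
banana + bell pepper with both tight: 4.156 servings and 1.766 servings → $2.36.
broccoli + bell pepper: the both-tight solution has a negative serving — not a feasible corner.
Cheapest feasible corner: $2.36.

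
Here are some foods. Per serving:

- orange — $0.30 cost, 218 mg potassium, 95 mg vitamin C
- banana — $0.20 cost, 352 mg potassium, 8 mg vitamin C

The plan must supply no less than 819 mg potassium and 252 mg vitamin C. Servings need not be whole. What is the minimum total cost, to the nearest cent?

$0.92

This is a tiny linear program; its minimum lies at a vertex of the feasible set. List the vertices and price them.
orange only: max(819/218, 252/95) = 3.757 servings → $1.13.
banana only: max(819/352, 252/8) = 31.5 servings → $6.30.
orange + banana with both tight: 2.592 servings and 0.7215 servings → $0.92.
Cheapest feasible corner: $0.92.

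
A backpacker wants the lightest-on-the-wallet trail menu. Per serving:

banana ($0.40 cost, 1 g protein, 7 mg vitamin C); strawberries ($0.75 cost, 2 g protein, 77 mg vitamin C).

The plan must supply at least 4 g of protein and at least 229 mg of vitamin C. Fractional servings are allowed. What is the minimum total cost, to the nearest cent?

An LP optimum is at a vertex; with two nutrient constraints at most two foods are used. Check each candidate.
banana only: max(4/1, 229/7) = 32.71 servings → $13.09.
strawberries only: max(4/2, 229/77) = 2.974 servings → $2.23.
banana + strawberries: intersection lies outside the first quadrant.
The minimum over all feasible corners is $2.23.

$2.23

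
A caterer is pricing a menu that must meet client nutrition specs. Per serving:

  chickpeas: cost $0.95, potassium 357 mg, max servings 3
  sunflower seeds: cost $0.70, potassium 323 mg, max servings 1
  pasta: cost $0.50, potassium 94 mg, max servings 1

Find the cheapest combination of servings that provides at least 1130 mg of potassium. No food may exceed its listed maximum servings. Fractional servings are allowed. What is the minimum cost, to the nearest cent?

$2.85

Cost per mg of potassium: sunflower seeds $0.0022, chickpeas $0.0027, pasta $0.0053.
Take 1 serving of sunflower seeds: +323.0 mg potassium for $0.70 (total $0.70, still need 807.0 mg).
Take 2.261 servings of chickpeas: +807.0 mg potassium for $2.15 (total $2.85, still need 0.0 mg).
Filling from the cheapest source first is optimal under one linear minimum: $2.85.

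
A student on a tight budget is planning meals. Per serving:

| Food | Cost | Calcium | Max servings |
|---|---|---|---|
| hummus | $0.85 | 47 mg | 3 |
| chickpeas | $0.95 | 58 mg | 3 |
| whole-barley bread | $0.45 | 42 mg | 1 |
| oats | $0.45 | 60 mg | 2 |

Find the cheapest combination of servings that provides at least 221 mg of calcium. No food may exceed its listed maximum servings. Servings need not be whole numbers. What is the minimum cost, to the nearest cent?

Cost per mg of calcium: oats $0.0075, whole-barley bread $0.0107, chickpeas $0.0164, hummus $0.0181.
Take 2 servings of oats: +120.0 mg calcium for $0.90 (total $0.90, still need 101.0 mg).
Take 1 serving of whole-barley bread: +42.0 mg calcium for $0.45 (total $1.35, still need 59.0 mg).
Take 1.017 servings of chickpeas: +59.0 mg calcium for $0.97 (total $2.32, still need 0.0 mg).
Greedy by cheapest-per-mg is optimal for a single linear constraint, so the minimum cost is $2.32.

$2.32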